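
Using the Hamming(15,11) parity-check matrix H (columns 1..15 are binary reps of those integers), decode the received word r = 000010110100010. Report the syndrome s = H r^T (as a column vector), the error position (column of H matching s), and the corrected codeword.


s = (1, 1, 1, 0)^T, error position = 14, corrected codeword c = 000010110100000

Compute s = H r^T mod 2 one row at a time:
  s_1 = 1 + 0 + 1 + 0 + 0 + 0 + 1 + 0 = 3 ≡ 1 (mod 2).
  s_2 = 0 + 1 + 0 + 1 + 0 + 0 + 1 + 0 = 3 ≡ 1 (mod 2).
  s_3 = 0 + 0 + 0 + 1 + 1 + 0 + 1 + 0 = 3 ≡ 1 (mod 2).
  s_4 = 0 + 0 + 1 + 1 + 0 + 0 + 0 + 0 = 2 ≡ 0 (mod 2).
s = (1, 1, 1, 0)^T — this equals column 14 of H (binary 1110), so error is at position 14.
Correct: flip bit 14 of r = 000010110100010 to get c = 000010110100000.


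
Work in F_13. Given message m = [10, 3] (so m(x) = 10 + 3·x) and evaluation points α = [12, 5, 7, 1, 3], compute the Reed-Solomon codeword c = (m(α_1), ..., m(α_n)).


c = [7, 12, 5, 0, 6]

Message polynomial: m(x) = 10 + 3·x (mod 13).
For each evaluation point α_i, compute m(α_i) mod 13:
  α_1 = 12: Horner steps 3 → 7, so m(12) = 7.
  α_2 = 5: Horner steps 3 → 12, so m(5) = 12.
  α_3 = 7: Horner steps 3 → 5, so m(7) = 5.
  α_4 = 1: Horner steps 3 → 0, so m(1) = 0.
  α_5 = 3: Horner steps 3 → 6, so m(3) = 6.
Codeword c = [7, 12, 5, 0, 6] ∈ F_13^5.


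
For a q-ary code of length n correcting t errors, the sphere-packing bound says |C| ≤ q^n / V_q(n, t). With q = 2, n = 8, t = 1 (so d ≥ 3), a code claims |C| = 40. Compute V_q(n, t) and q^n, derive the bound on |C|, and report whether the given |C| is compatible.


V_q(n, t) = 9, q^n = 256, Hamming bound = 28, |C| = 40 > bound (violated).

Step 1: Compute V_q(n, t) = Σ_{j=0}^1 C(n, j) (q−1)^j.
  j = 0: C(8,0)·(1)^0 = 1·1 = 1.
  j = 1: C(8,1)·(1)^1 = 8·1 = 8.
  V_q(n, t) = 1 + 8 = 9.
Step 2: q^n = 2^8 = 256.
Step 3: Hamming bound ⌊q^n / V_q(n,t)⌋ = ⌊256/9⌋ = 28.
Step 4: Compare |C| = 40 to 28: violated.
The claimed |C| lies above the Hamming bound, so no 2-ary code of length 8 with d ≥ 3 can have 40 codewords.


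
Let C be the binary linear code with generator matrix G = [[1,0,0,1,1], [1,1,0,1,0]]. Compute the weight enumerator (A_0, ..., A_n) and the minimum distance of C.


Weight distribution: A_0 = 1, A_2 = 1, A_3 = 2. Minimum distance d = 2.

Enumerate all 2^2 = 4 messages m ∈ F_2^2.
For each, compute codeword c = mG in F_2^5, then tally its weight.
  m = 00 → c = 00000, weight = 0.
  m = 10 → c = 10011, weight = 3.
  m = 01 → c = 11010, weight = 3.
  m = 11 → c = 01001, weight = 2.
Tally weights:
  weight 0: 1 codewords.
  weight 2: 1 codewords.
  weight 3: 2 codewords.
Minimum distance d = smallest w > 0 with A_w > 0 = 2.
Sanity: Σ A_w = 4 = 2^2 = 4 ✓.


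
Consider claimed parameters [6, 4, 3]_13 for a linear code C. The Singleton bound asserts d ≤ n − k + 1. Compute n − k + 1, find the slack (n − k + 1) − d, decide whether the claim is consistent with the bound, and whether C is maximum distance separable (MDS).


Singleton RHS = n − k + 1 = 3, slack = 0, bound satisfied, MDS.

Singleton bound: d ≤ n − k + 1.
Here n = 6, k = 4, so n − k + 1 = 3.
Given d = 3, check d ≤ 3: YES.
Slack = (n − k + 1) − d = 0.
The code is MDS (slack = 0).
Description: the claimed parameters are [6, 4, 3]_13; such a code would be MDS (meets Singleton bound).


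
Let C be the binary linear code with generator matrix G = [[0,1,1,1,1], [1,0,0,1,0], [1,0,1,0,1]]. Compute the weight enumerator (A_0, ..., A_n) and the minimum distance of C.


Weight distribution: A_0 = 1, A_1 = 1, A_2 = 1, A_3 = 3, A_4 = 2. Minimum distance d = 1.

Enumerate all 2^3 = 8 messages m ∈ F_2^3.
For each, compute codeword c = mG in F_2^5, then tally its weight.
  m = 000 → c = 00000, weight = 0.
  m = 100 → c = 01111, weight = 4.
  m = 010 → c = 10010, weight = 2.
  m = 110 → c = 11101, weight = 4.
  m = 001 → c = 10101, weight = 3.
  m = 101 → c = 11010, weight = 3.
  m = 011 → c = 00111, weight = 3.
  m = 111 → c = 01000, weight = 1.
Tally weights:
  weight 0: 1 codewords.
  weight 1: 1 codewords.
  weight 2: 1 codewords.
  weight 3: 3 codewords.
  weight 4: 2 codewords.
Minimum distance d = smallest w > 0 with A_w > 0 = 1.
Sanity: Σ A_w = 8 = 2^3 = 8 ✓.


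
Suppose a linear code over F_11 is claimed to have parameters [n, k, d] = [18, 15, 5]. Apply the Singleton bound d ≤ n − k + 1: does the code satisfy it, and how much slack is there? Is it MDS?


Singleton RHS = n − k + 1 = 4, slack = -1, bound violated (no such code; not MDS).

Singleton bound: d ≤ n − k + 1.
Here n = 18, k = 15, so n − k + 1 = 4.
Given d = 5, check d ≤ 4: NO.
Slack = (n − k + 1) − d = -1.
The slack is negative: d = 5 exceeds n − k + 1 = 4 by 1, so the Singleton bound is violated and no linear [18, 15, 5]_11 code can exist. In particular it is not MDS (MDS requires d = n − k + 1 exactly).
Description: the claimed parameters are [18, 15, 5]_11; such a code would be impossible (violates the Singleton bound).


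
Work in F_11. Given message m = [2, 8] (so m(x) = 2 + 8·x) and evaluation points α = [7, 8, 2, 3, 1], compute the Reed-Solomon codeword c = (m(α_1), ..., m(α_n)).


c = [3, 0, 7, 4, 10]

Message polynomial: m(x) = 2 + 8·x (mod 11).
For each evaluation point α_i, compute m(α_i) mod 11:
  α_1 = 7: Horner steps 8 → 3, so m(7) = 3.
  α_2 = 8: Horner steps 8 → 0, so m(8) = 0.
  α_3 = 2: Horner steps 8 → 7, so m(2) = 7.
  α_4 = 3: Horner steps 8 → 4, so m(3) = 4.
  α_5 = 1: Horner steps 8 → 10, so m(1) = 10.
Codeword c = [3, 0, 7, 4, 10] ∈ F_11^5.


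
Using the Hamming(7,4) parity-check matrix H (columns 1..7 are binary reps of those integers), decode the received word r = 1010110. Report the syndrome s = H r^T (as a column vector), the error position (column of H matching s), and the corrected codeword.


s = (0, 0, 1)^T, error position = 1, corrected codeword c = 0010110

Compute s = H r^T mod 2 one row at a time:
  s_1 = 0 + 1 + 1 + 0 = 2 ≡ 0 (mod 2).
  s_2 = 0 + 1 + 1 + 0 = 2 ≡ 0 (mod 2).
  s_3 = 1 + 1 + 1 + 0 = 3 ≡ 1 (mod 2).
s = (0, 0, 1)^T — this equals column 1 of H (binary 001), so error is at position 1.
Correct: flip bit 1 of r = 1010110 to get c = 0010110.


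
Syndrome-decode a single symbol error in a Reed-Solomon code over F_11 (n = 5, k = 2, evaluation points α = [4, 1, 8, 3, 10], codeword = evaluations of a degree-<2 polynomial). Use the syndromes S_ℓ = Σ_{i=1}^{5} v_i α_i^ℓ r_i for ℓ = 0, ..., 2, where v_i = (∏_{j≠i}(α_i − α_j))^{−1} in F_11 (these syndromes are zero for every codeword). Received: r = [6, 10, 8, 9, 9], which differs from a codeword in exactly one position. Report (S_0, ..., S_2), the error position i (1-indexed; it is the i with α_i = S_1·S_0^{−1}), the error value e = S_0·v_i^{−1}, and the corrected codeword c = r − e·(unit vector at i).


S = (6, 7, 10), error at position 4, error magnitude e = 9, c = [6, 10, 8, 0, 9].

Step 1: column multipliers v_i = (∏_{j≠i}(α_i − α_j))^{−1} mod 11.
  i = 1 (α = 4): (4−1)(4−8)(4−3)(4−10) = 3·(−4)·1·(−6) = 72 ≡ 6, so v_1 = 6^{−1} = 2 (mod 11).
  i = 2 (α = 1): (1−4)(1−8)(1−3)(1−10) = (−3)·(−7)·(−2)·(−9) = 378 ≡ 4, so v_2 = 4^{−1} = 3 (mod 11).
  i = 3 (α = 8): (8−4)(8−1)(8−3)(8−10) = 4·7·5·(−2) = −280 ≡ 6, so v_3 = 6^{−1} = 2 (mod 11).
  i = 4 (α = 3): (3−4)(3−1)(3−8)(3−10) = (−1)·2·(−5)·(−7) = −70 ≡ 7, so v_4 = 7^{−1} = 8 (mod 11).
  i = 5 (α = 10): (10−4)(10−1)(10−8)(10−3) = 6·9·2·7 = 756 ≡ 8, so v_5 = 8^{−1} = 7 (mod 11).
  v = [2, 3, 2, 8, 7].
Step 2: syndromes of r = [6, 10, 8, 9, 9] (all sums mod 11).
  S_0 = Σ v_i r_i = 2·6 + 3·10 + 2·8 + 8·9 + 7·9 = 193 ≡ 6.
  S_1 = Σ v_i α_i r_i = 2·4·6 + 3·1·10 + 2·8·8 + 8·3·9 + 7·10·9 = 1052 ≡ 7.
  α_i^2 mod 11 = [5, 1, 9, 9, 1].
  S_2 = Σ v_i α_i^2 r_i = 2·5·6 + 3·1·10 + 2·9·8 + 8·9·9 + 7·1·9 = 945 ≡ 10.
  S = (6, 7, 10) ≠ 0, so r is not a codeword (an error is present).
Step 3: locate the error. For a single error e at position i, S_ℓ = v_i·e·α_i^ℓ, so α_err = S_1/S_0.
  S_0^{−1} = 6^{−1} = 2 (mod 11), so α_err = 7·2 = 14 ≡ 3 = α_4. Error position i = 4.
  Consistency check: S_2/S_1 = 10·8 = 80 ≡ 3 = α_err ✓ (single-error assumption holds).
Step 4: error magnitude e = S_0/v_4 = S_0·∏_{j≠4}(α_4 − α_j) = 6·7 = 42 ≡ 9 (mod 11).
Step 5: correct position 4: c_4 = r_4 − e = 9 − 9 ≡ 0 (mod 11). Hence c = [6, 10, 8, 0, 9].
  Check: interpolating c through the α_i gives m(x) = 4 + 6·x (degree < 2) with m(α_i) = c_i for every i, so c is indeed a codeword.


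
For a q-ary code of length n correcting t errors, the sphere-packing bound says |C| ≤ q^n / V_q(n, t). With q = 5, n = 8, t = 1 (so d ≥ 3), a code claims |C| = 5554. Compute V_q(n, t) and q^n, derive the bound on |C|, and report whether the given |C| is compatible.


V_q(n, t) = 33, q^n = 390625, Hamming bound = 11837, |C| = 5554 ≤ bound (satisfied).

Step 1: Compute V_q(n, t) = Σ_{j=0}^1 C(n, j) (q−1)^j.
  j = 0: C(8,0)·(4)^0 = 1·1 = 1.
  j = 1: C(8,1)·(4)^1 = 8·4 = 32.
  V_q(n, t) = 1 + 32 = 33.
Step 2: q^n = 5^8 = 390625.
Step 3: Hamming bound ⌊q^n / V_q(n,t)⌋ = ⌊390625/33⌋ = 11837.
Step 4: Compare |C| = 5554 to 11837: satisfied.
The claimed |C| lies below the Hamming bound.


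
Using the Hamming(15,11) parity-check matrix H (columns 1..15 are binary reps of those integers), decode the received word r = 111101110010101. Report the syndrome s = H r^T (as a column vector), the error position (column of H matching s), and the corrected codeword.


s = (0, 1, 0, 0)^T, error position = 4, corrected codeword c = 111001110010101

Compute s = H r^T mod 2 one row at a time:
  s_1 = 1 + 0 + 0 + 1 + 0 + 1 + 0 + 1 = 4 ≡ 0 (mod 2).
  s_2 = 1 + 0 + 1 + 1 + 0 + 1 + 0 + 1 = 5 ≡ 1 (mod 2).
  s_3 = 1 + 1 + 1 + 1 + 0 + 1 + 0 + 1 = 6 ≡ 0 (mod 2).
  s_4 = 1 + 1 + 0 + 1 + 0 + 1 + 1 + 1 = 6 ≡ 0 (mod 2).
s = (0, 1, 0, 0)^T — this equals column 4 of H (binary 0100), so error is at position 4.
Correct: flip bit 4 of r = 111101110010101 to get c = 111001110010101.


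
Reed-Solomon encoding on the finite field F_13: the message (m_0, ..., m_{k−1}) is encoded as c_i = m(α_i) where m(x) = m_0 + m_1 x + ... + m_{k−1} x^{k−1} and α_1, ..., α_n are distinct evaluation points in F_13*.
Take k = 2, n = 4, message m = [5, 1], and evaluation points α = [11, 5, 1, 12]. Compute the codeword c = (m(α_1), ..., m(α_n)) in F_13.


c = [3, 10, 6, 4]

Message polynomial: m(x) = 5 + 1·x (mod 13).
For each evaluation point α_i, compute m(α_i) mod 13:
  α_1 = 11: Horner steps 1 → 3, so m(11) = 3.
  α_2 = 5: Horner steps 1 → 10, so m(5) = 10.
  α_3 = 1: Horner steps 1 → 6, so m(1) = 6.
  α_4 = 12: Horner steps 1 → 4, so m(12) = 4.
Codeword c = [3, 10, 6, 4] ∈ F_13^4.


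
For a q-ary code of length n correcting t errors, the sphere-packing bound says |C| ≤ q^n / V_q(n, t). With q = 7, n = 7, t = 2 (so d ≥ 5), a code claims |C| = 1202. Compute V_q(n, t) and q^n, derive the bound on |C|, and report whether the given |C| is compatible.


V_q(n, t) = 799, q^n = 823543, Hamming bound = 1030, |C| = 1202 > bound (violated).

Step 1: Compute V_q(n, t) = Σ_{j=0}^2 C(n, j) (q−1)^j.
  j = 0: C(7,0)·(6)^0 = 1·1 = 1.
  j = 1: C(7,1)·(6)^1 = 7·6 = 42.
  j = 2: C(7,2)·(6)^2 = 21·36 = 756.
  V_q(n, t) = 1 + 42 + 756 = 799.
Step 2: q^n = 7^7 = 823543.
Step 3: Hamming bound ⌊q^n / V_q(n,t)⌋ = ⌊823543/799⌋ = 1030.
Step 4: Compare |C| = 1202 to 1030: violated.
The claimed |C| lies above the Hamming bound, so no 7-ary code of length 7 with d ≥ 5 can have 1202 codewords.


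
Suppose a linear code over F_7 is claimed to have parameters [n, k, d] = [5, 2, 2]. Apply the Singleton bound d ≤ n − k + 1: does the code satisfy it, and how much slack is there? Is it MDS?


Singleton RHS = n − k + 1 = 4, slack = 2, bound satisfied, not MDS.

Singleton bound: d ≤ n − k + 1.
Here n = 5, k = 2, so n − k + 1 = 4.
Given d = 2, check d ≤ 4: YES.
Slack = (n − k + 1) − d = 2.
The code is NOT MDS (slack = 2 > 0).
Description: the claimed parameters are [5, 2, 2]_7; such a code would be non-MDS.


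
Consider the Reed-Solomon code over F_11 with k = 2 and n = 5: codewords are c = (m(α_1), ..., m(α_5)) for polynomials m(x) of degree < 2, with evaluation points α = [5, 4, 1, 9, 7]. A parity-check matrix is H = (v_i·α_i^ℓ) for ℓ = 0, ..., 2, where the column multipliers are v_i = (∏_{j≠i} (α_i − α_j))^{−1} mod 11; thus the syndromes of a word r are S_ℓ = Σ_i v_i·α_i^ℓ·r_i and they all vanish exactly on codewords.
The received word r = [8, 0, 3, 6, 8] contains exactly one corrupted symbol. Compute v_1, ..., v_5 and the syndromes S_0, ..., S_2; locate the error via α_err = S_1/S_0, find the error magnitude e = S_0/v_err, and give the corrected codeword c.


S = (2, 10, 6), error at position 1, error magnitude e = 9, c = [10, 0, 3, 6, 8].

Step 1: column multipliers v_i = (∏_{j≠i}(α_i − α_j))^{−1} mod 11.
  i = 1 (α = 5): (5−4)(5−1)(5−9)(5−7) = 1·4·(−4)·(−2) = 32 ≡ 10, so v_1 = 10^{−1} = 10 (mod 11).
  i = 2 (α = 4): (4−5)(4−1)(4−9)(4−7) = (−1)·3·(−5)·(−3) = −45 ≡ 10, so v_2 = 10^{−1} = 10 (mod 11).
  i = 3 (α = 1): (1−5)(1−4)(1−9)(1−7) = (−4)·(−3)·(−8)·(−6) = 576 ≡ 4, so v_3 = 4^{−1} = 3 (mod 11).
  i = 4 (α = 9): (9−5)(9−4)(9−1)(9−7) = 4·5·8·2 = 320 ≡ 1, so v_4 = 1^{−1} = 1 (mod 11).
  i = 5 (α = 7): (7−5)(7−4)(7−1)(7−9) = 2·3·6·(−2) = −72 ≡ 5, so v_5 = 5^{−1} = 9 (mod 11).
  v = [10, 10, 3, 1, 9].
Step 2: syndromes of r = [8, 0, 3, 6, 8] (all sums mod 11).
  S_0 = Σ v_i r_i = 10·8 + 10·0 + 3·3 + 1·6 + 9·8 = 167 ≡ 2.
  S_1 = Σ v_i α_i r_i = 10·5·8 + 10·4·0 + 3·1·3 + 1·9·6 + 9·7·8 = 967 ≡ 10.
  α_i^2 mod 11 = [3, 5, 1, 4, 5].
  S_2 = Σ v_i α_i^2 r_i = 10·3·8 + 10·5·0 + 3·1·3 + 1·4·6 + 9·5·8 = 633 ≡ 6.
  S = (2, 10, 6) ≠ 0, so r is not a codeword (an error is present).
Step 3: locate the error. For a single error e at position i, S_ℓ = v_i·e·α_i^ℓ, so α_err = S_1/S_0.
  S_0^{−1} = 2^{−1} = 6 (mod 11), so α_err = 10·6 = 60 ≡ 5 = α_1. Error position i = 1.
  Consistency check: S_2/S_1 = 6·10 = 60 ≡ 5 = α_err ✓ (single-error assumption holds).
Step 4: error magnitude e = S_0/v_1 = S_0·∏_{j≠1}(α_1 − α_j) = 2·10 = 20 ≡ 9 (mod 11).
Step 5: correct position 1: c_1 = r_1 − e = 8 − 9 ≡ 10 (mod 11). Hence c = [10, 0, 3, 6, 8].
  Check: interpolating c through the α_i gives m(x) = 4 + 10·x (degree < 2) with m(α_i) = c_i for every i, so c is indeed a codeword.


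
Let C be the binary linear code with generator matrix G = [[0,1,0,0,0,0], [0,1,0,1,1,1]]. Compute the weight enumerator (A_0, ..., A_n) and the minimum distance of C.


Weight distribution: A_0 = 1, A_1 = 1, A_3 = 1, A_4 = 1. Minimum distance d = 1.

Enumerate all 2^2 = 4 messages m ∈ F_2^2.
For each, compute codeword c = mG in F_2^6, then tally its weight.
  m = 00 → c = 000000, weight = 0.
  m = 10 → c = 010000, weight = 1.
  m = 01 → c = 010111, weight = 4.
  m = 11 → c = 000111, weight = 3.
Tally weights:
  weight 0: 1 codewords.
  weight 1: 1 codewords.
  weight 3: 1 codewords.
  weight 4: 1 codewords.
Minimum distance d = smallest w > 0 with A_w > 0 = 1.
Sanity: Σ A_w = 4 = 2^2 = 4 ✓.


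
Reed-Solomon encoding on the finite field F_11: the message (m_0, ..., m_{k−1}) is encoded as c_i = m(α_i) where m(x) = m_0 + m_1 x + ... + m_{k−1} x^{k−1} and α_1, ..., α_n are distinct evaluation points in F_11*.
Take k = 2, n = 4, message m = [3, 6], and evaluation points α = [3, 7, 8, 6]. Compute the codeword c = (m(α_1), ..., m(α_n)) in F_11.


c = [10, 1, 7, 6]

Message polynomial: m(x) = 3 + 6·x (mod 11).
For each evaluation point α_i, compute m(α_i) mod 11:
  α_1 = 3: Horner steps 6 → 10, so m(3) = 10.
  α_2 = 7: Horner steps 6 → 1, so m(7) = 1.
  α_3 = 8: Horner steps 6 → 7, so m(8) = 7.
  α_4 = 6: Horner steps 6 → 6, so m(6) = 6.
Codeword c = [10, 1, 7, 6] ∈ F_11^4.


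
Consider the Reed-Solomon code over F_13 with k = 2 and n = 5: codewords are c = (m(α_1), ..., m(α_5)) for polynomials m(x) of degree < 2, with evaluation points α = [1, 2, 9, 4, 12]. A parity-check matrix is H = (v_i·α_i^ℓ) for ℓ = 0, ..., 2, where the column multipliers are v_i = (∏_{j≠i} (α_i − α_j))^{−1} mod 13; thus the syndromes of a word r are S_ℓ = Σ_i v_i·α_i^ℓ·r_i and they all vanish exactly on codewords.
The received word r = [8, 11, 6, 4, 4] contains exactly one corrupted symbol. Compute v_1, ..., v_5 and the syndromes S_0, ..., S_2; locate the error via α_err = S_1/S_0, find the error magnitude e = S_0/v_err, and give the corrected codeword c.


S = (2, 11, 2), error at position 5, error magnitude e = 2, c = [8, 11, 6, 4, 2].

Step 1: column multipliers v_i = (∏_{j≠i}(α_i − α_j))^{−1} mod 13.
  i = 1 (α = 1): (1−2)(1−9)(1−4)(1−12) = (−1)·(−8)·(−3)·(−11) = 264 ≡ 4, so v_1 = 4^{−1} = 10 (mod 13).
  i = 2 (α = 2): (2−1)(2−9)(2−4)(2−12) = 1·(−7)·(−2)·(−10) = −140 ≡ 3, so v_2 = 3^{−1} = 9 (mod 13).
  i = 3 (α = 9): (9−1)(9−2)(9−4)(9−12) = 8·7·5·(−3) = −840 ≡ 5, so v_3 = 5^{−1} = 8 (mod 13).
  i = 4 (α = 4): (4−1)(4−2)(4−9)(4−12) = 3·2·(−5)·(−8) = 240 ≡ 6, so v_4 = 6^{−1} = 11 (mod 13).
  i = 5 (α = 12): (12−1)(12−2)(12−9)(12−4) = 11·10·3·8 = 2640 ≡ 1, so v_5 = 1^{−1} = 1 (mod 13).
  v = [10, 9, 8, 11, 1].
Step 2: syndromes of r = [8, 11, 6, 4, 4] (all sums mod 13).
  S_0 = Σ v_i r_i = 10·8 + 9·11 + 8·6 + 11·4 + 1·4 = 275 ≡ 2.
  S_1 = Σ v_i α_i r_i = 10·1·8 + 9·2·11 + 8·9·6 + 11·4·4 + 1·12·4 = 934 ≡ 11.
  α_i^2 mod 13 = [1, 4, 3, 3, 1].
  S_2 = Σ v_i α_i^2 r_i = 10·1·8 + 9·4·11 + 8·3·6 + 11·3·4 + 1·1·4 = 756 ≡ 2.
  S = (2, 11, 2) ≠ 0, so r is not a codeword (an error is present).
Step 3: locate the error. For a single error e at position i, S_ℓ = v_i·e·α_i^ℓ, so α_err = S_1/S_0.
  S_0^{−1} = 2^{−1} = 7 (mod 13), so α_err = 11·7 = 77 ≡ 12 = α_5. Error position i = 5.
  Consistency check: S_2/S_1 = 2·6 = 12 ≡ 12 = α_err ✓ (single-error assumption holds).
Step 4: error magnitude e = S_0/v_5 = S_0·∏_{j≠5}(α_5 − α_j) = 2·1 = 2 ≡ 2 (mod 13).
Step 5: correct position 5: c_5 = r_5 − e = 4 − 2 ≡ 2 (mod 13). Hence c = [8, 11, 6, 4, 2].
  Check: interpolating c through the α_i gives m(x) = 5 + 3·x (degree < 2) with m(α_i) = c_i for every i, so c is indeed a codeword.


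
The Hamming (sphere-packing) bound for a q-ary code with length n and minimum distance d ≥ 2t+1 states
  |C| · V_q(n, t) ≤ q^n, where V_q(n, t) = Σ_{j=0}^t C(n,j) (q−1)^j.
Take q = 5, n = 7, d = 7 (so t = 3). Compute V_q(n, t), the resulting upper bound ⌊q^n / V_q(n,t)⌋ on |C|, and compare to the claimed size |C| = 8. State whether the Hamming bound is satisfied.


V_q(n, t) = 2605, q^n = 78125, Hamming bound = 29, |C| = 8 ≤ bound (satisfied).

Step 1: Compute V_q(n, t) = Σ_{j=0}^3 C(n, j) (q−1)^j.
  j = 0: C(7,0)·(4)^0 = 1·1 = 1.
  j = 1: C(7,1)·(4)^1 = 7·4 = 28.
  j = 2: C(7,2)·(4)^2 = 21·16 = 336.
  j = 3: C(7,3)·(4)^3 = 35·64 = 2240.
  V_q(n, t) = 1 + 28 + 336 + 2240 = 2605.
Step 2: q^n = 5^7 = 78125.
Step 3: Hamming bound ⌊q^n / V_q(n,t)⌋ = ⌊78125/2605⌋ = 29.
Step 4: Compare |C| = 8 to 29: satisfied.
The claimed |C| lies below the Hamming bound.


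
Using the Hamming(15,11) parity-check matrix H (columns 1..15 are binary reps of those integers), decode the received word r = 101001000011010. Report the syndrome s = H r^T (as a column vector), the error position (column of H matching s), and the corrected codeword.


s = (1, 1, 0, 1)^T, error position = 13, corrected codeword c = 101001000011110

Compute s = H r^T mod 2 one row at a time:
  s_1 = 0 + 0 + 0 + 1 + 1 + 0 + 1 + 0 = 3 ≡ 1 (mod 2).
  s_2 = 0 + 0 + 1 + 0 + 1 + 0 + 1 + 0 = 3 ≡ 1 (mod 2).
  s_3 = 0 + 1 + 1 + 0 + 0 + 1 + 1 + 0 = 4 ≡ 0 (mod 2).
  s_4 = 1 + 1 + 0 + 0 + 0 + 1 + 0 + 0 = 3 ≡ 1 (mod 2).
s = (1, 1, 0, 1)^T — this equals column 13 of H (binary 1101), so error is at position 13.
Correct: flip bit 13 of r = 101001000011010 to get c = 101001000011110.


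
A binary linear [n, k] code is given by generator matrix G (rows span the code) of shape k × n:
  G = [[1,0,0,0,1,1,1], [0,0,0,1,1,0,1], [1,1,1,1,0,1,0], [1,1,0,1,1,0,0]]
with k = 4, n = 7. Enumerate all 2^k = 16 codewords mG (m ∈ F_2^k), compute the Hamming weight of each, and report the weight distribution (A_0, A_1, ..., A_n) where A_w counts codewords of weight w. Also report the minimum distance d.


Weight distribution: A_0 = 1, A_2 = 1, A_3 = 6, A_4 = 5, A_5 = 2, A_6 = 1. Minimum distance d = 2.

Enumerate all 2^4 = 16 messages m ∈ F_2^4.
For each, compute codeword c = mG in F_2^7, then tally its weight.
  m = 0000 → c = 0000000, weight = 0.
  m = 1000 → c = 1000111, weight = 4.
  m = 0100 → c = 0001101, weight = 3.
  m = 1100 → c = 1001010, weight = 3.
  m = 0010 → c = 1111010, weight = 5.
  m = 1010 → c = 0111101, weight = 5.
  m = 0110 → c = 1110111, weight = 6.
  m = 1110 → c = 0110000, weight = 2.
  m = 0001 → c = 1101100, weight = 4.
  m = 1001 → c = 0101011, weight = 4.
  m = 0101 → c = 1100001, weight = 3.
  m = 1101 → c = 0100110, weight = 3.
  m = 0011 → c = 0010110, weight = 3.
  m = 1011 → c = 1010001, weight = 3.
  m = 0111 → c = 0011011, weight = 4.
  m = 1111 → c = 1011100, weight = 4.
Tally weights:
  weight 0: 1 codewords.
  weight 2: 1 codewords.
  weight 3: 6 codewords.
  weight 4: 5 codewords.
  weight 5: 2 codewords.
  weight 6: 1 codewords.
Minimum distance d = smallest w > 0 with A_w > 0 = 2.
Sanity: Σ A_w = 16 = 2^4 = 16 ✓.


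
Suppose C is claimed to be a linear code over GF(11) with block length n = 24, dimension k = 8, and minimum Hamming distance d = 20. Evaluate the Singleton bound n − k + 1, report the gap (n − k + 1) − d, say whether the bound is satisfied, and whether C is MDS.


Singleton RHS = n − k + 1 = 17, slack = -3, bound violated (no such code; not MDS).

Singleton bound: d ≤ n − k + 1.
Here n = 24, k = 8, so n − k + 1 = 17.
Given d = 20, check d ≤ 17: NO.
Slack = (n − k + 1) − d = -3.
The slack is negative: d = 20 exceeds n − k + 1 = 17 by 3, so the Singleton bound is violated and no linear [24, 8, 20]_11 code can exist. In particular it is not MDS (MDS requires d = n − k + 1 exactly).
Description: the claimed parameters are [24, 8, 20]_11; such a code would be impossible (violates the Singleton bound).


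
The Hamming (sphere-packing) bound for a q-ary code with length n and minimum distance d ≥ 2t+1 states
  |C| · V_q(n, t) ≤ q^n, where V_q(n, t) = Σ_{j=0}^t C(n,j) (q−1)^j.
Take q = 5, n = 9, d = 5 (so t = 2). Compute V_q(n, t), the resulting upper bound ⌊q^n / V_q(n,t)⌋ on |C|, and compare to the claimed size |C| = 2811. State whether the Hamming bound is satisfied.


V_q(n, t) = 613, q^n = 1953125, Hamming bound = 3186, |C| = 2811 ≤ bound (satisfied).

Step 1: Compute V_q(n, t) = Σ_{j=0}^2 C(n, j) (q−1)^j.
  j = 0: C(9,0)·(4)^0 = 1·1 = 1.
  j = 1: C(9,1)·(4)^1 = 9·4 = 36.
  j = 2: C(9,2)·(4)^2 = 36·16 = 576.
  V_q(n, t) = 1 + 36 + 576 = 613.
Step 2: q^n = 5^9 = 1953125.
Step 3: Hamming bound ⌊q^n / V_q(n,t)⌋ = ⌊1953125/613⌋ = 3186.
Step 4: Compare |C| = 2811 to 3186: satisfied.
The claimed |C| lies below the Hamming bound.


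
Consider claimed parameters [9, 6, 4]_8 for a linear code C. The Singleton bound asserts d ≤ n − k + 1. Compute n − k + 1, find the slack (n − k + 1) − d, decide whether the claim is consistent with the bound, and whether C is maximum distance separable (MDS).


Singleton RHS = n − k + 1 = 4, slack = 0, bound satisfied, MDS.

Singleton bound: d ≤ n − k + 1.
Here n = 9, k = 6, so n − k + 1 = 4.
Given d = 4, check d ≤ 4: YES.
Slack = (n − k + 1) − d = 0.
The code is MDS (slack = 0).
Description: the claimed parameters are [9, 6, 4]_8; such a code would be MDS (meets Singleton bound).


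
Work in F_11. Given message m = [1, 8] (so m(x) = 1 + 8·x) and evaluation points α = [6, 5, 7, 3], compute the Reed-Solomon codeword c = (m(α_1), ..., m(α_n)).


c = [5, 8, 2, 3]

Message polynomial: m(x) = 1 + 8·x (mod 11).
For each evaluation point α_i, compute m(α_i) mod 11:
  α_1 = 6: Horner steps 8 → 5, so m(6) = 5.
  α_2 = 5: Horner steps 8 → 8, so m(5) = 8.
  α_3 = 7: Horner steps 8 → 2, so m(7) = 2.
  α_4 = 3: Horner steps 8 → 3, so m(3) = 3.
Codeword c = [5, 8, 2, 3] ∈ F_11^4.


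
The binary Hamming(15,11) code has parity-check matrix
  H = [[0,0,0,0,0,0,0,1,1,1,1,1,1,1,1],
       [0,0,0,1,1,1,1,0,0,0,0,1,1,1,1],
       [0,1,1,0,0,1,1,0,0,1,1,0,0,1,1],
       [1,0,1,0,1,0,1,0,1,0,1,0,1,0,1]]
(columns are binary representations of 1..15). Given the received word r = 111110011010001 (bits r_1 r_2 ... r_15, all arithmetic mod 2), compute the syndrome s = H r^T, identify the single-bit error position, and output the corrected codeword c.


s = (0, 1, 0, 0)^T, error position = 4, corrected codeword c = 111010011010001

Compute s = H r^T mod 2 one row at a time:
  s_1 = 1 + 1 + 0 + 1 + 0 + 0 + 0 + 1 = 4 ≡ 0 (mod 2).
  s_2 = 1 + 1 + 0 + 0 + 0 + 0 + 0 + 1 = 3 ≡ 1 (mod 2).
  s_3 = 1 + 1 + 0 + 0 + 0 + 1 + 0 + 1 = 4 ≡ 0 (mod 2).
  s_4 = 1 + 1 + 1 + 0 + 1 + 1 + 0 + 1 = 6 ≡ 0 (mod 2).
s = (0, 1, 0, 0)^T — this equals column 4 of H (binary 0100), so error is at position 4.
Correct: flip bit 4 of r = 111110011010001 to get c = 111010011010001.


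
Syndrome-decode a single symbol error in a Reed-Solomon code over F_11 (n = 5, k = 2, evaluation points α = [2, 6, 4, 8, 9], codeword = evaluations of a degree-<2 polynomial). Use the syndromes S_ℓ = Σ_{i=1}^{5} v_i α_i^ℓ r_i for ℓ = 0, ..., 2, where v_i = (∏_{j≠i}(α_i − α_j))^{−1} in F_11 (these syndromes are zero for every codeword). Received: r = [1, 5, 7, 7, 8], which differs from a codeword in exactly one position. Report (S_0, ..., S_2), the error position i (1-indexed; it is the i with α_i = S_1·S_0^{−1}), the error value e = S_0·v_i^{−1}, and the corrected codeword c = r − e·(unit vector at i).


S = (6, 2, 8), error at position 3, error magnitude e = 4, c = [1, 5, 3, 7, 8].

Step 1: column multipliers v_i = (∏_{j≠i}(α_i − α_j))^{−1} mod 11.
  i = 1 (α = 2): (2−6)(2−4)(2−8)(2−9) = (−4)·(−2)·(−6)·(−7) = 336 ≡ 6, so v_1 = 6^{−1} = 2 (mod 11).
  i = 2 (α = 6): (6−2)(6−4)(6−8)(6−9) = 4·2·(−2)·(−3) = 48 ≡ 4, so v_2 = 4^{−1} = 3 (mod 11).
  i = 3 (α = 4): (4−2)(4−6)(4−8)(4−9) = 2·(−2)·(−4)·(−5) = −80 ≡ 8, so v_3 = 8^{−1} = 7 (mod 11).
  i = 4 (α = 8): (8−2)(8−6)(8−4)(8−9) = 6·2·4·(−1) = −48 ≡ 7, so v_4 = 7^{−1} = 8 (mod 11).
  i = 5 (α = 9): (9−2)(9−6)(9−4)(9−8) = 7·3·5·1 = 105 ≡ 6, so v_5 = 6^{−1} = 2 (mod 11).
  v = [2, 3, 7, 8, 2].
Step 2: syndromes of r = [1, 5, 7, 7, 8] (all sums mod 11).
  S_0 = Σ v_i r_i = 2·1 + 3·5 + 7·7 + 8·7 + 2·8 = 138 ≡ 6.
  S_1 = Σ v_i α_i r_i = 2·2·1 + 3·6·5 + 7·4·7 + 8·8·7 + 2·9·8 = 882 ≡ 2.
  α_i^2 mod 11 = [4, 3, 5, 9, 4].
  S_2 = Σ v_i α_i^2 r_i = 2·4·1 + 3·3·5 + 7·5·7 + 8·9·7 + 2·4·8 = 866 ≡ 8.
  S = (6, 2, 8) ≠ 0, so r is not a codeword (an error is present).
Step 3: locate the error. For a single error e at position i, S_ℓ = v_i·e·α_i^ℓ, so α_err = S_1/S_0.
  S_0^{−1} = 6^{−1} = 2 (mod 11), so α_err = 2·2 = 4 ≡ 4 = α_3. Error position i = 3.
  Consistency check: S_2/S_1 = 8·6 = 48 ≡ 4 = α_err ✓ (single-error assumption holds).
Step 4: error magnitude e = S_0/v_3 = S_0·∏_{j≠3}(α_3 − α_j) = 6·8 = 48 ≡ 4 (mod 11).
Step 5: correct position 3: c_3 = r_3 − e = 7 − 4 ≡ 3 (mod 11). Hence c = [1, 5, 3, 7, 8].
  Check: interpolating c through the α_i gives m(x) = 10 + 1·x (degree < 2) with m(α_i) = c_i for every i, so c is indeed a codeword.


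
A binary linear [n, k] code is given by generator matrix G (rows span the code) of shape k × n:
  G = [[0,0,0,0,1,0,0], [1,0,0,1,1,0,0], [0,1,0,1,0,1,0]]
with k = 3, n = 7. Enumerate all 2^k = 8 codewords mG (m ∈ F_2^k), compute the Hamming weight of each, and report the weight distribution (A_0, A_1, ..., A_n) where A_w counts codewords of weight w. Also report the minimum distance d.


Weight distribution: A_0 = 1, A_1 = 1, A_2 = 1, A_3 = 3, A_4 = 2. Minimum distance d = 1.

Enumerate all 2^3 = 8 messages m ∈ F_2^3.
For each, compute codeword c = mG in F_2^7, then tally its weight.
  m = 000 → c = 0000000, weight = 0.
  m = 100 → c = 0000100, weight = 1.
  m = 010 → c = 1001100, weight = 3.
  m = 110 → c = 1001000, weight = 2.
  m = 001 → c = 0101010, weight = 3.
  m = 101 → c = 0101110, weight = 4.
  m = 011 → c = 1100110, weight = 4.
  m = 111 → c = 1100010, weight = 3.
Tally weights:
  weight 0: 1 codewords.
  weight 1: 1 codewords.
  weight 2: 1 codewords.
  weight 3: 3 codewords.
  weight 4: 2 codewords.
Minimum distance d = smallest w > 0 with A_w > 0 = 1.
Sanity: Σ A_w = 8 = 2^3 = 8 ✓.


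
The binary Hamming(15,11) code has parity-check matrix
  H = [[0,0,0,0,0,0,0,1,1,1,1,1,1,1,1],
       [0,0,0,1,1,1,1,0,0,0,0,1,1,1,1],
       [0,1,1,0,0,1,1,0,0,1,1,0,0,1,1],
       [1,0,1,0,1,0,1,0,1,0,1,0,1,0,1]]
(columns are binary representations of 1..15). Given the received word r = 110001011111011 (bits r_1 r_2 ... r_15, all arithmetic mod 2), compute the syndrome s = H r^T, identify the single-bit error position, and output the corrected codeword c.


s = (1, 0, 0, 0)^T, error position = 8, corrected codeword c = 110001001111011

Compute s = H r^T mod 2 one row at a time:
  s_1 = 1 + 1 + 1 + 1 + 1 + 0 + 1 + 1 = 7 ≡ 1 (mod 2).
  s_2 = 0 + 0 + 1 + 0 + 1 + 0 + 1 + 1 = 4 ≡ 0 (mod 2).
  s_3 = 1 + 0 + 1 + 0 + 1 + 1 + 1 + 1 = 6 ≡ 0 (mod 2).
  s_4 = 1 + 0 + 0 + 0 + 1 + 1 + 0 + 1 = 4 ≡ 0 (mod 2).
s = (1, 0, 0, 0)^T — this equals column 8 of H (binary 1000), so error is at position 8.
Correct: flip bit 8 of r = 110001011111011 to get c = 110001001111011.


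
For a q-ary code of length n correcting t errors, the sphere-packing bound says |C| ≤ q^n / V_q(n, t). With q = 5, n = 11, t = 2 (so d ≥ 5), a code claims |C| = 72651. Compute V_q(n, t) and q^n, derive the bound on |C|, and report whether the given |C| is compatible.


V_q(n, t) = 925, q^n = 48828125, Hamming bound = 52787, |C| = 72651 > bound (violated).

Step 1: Compute V_q(n, t) = Σ_{j=0}^2 C(n, j) (q−1)^j.
  j = 0: C(11,0)·(4)^0 = 1·1 = 1.
  j = 1: C(11,1)·(4)^1 = 11·4 = 44.
  j = 2: C(11,2)·(4)^2 = 55·16 = 880.
  V_q(n, t) = 1 + 44 + 880 = 925.
Step 2: q^n = 5^11 = 48828125.
Step 3: Hamming bound ⌊q^n / V_q(n,t)⌋ = ⌊48828125/925⌋ = 52787.
Step 4: Compare |C| = 72651 to 52787: violated.
The claimed |C| lies above the Hamming bound, so no 5-ary code of length 11 with d ≥ 5 can have 72651 codewords.


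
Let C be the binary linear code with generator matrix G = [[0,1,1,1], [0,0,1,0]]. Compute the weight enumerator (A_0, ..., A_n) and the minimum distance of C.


Weight distribution: A_0 = 1, A_1 = 1, A_2 = 1, A_3 = 1. Minimum distance d = 1.

Enumerate all 2^2 = 4 messages m ∈ F_2^2.
For each, compute codeword c = mG in F_2^4, then tally its weight.
  m = 00 → c = 0000, weight = 0.
  m = 10 → c = 0111, weight = 3.
  m = 01 → c = 0010, weight = 1.
  m = 11 → c = 0101, weight = 2.
Tally weights:
  weight 0: 1 codewords.
  weight 1: 1 codewords.
  weight 2: 1 codewords.
  weight 3: 1 codewords.
Minimum distance d = smallest w > 0 with A_w > 0 = 1.
Sanity: Σ A_w = 4 = 2^2 = 4 ✓.


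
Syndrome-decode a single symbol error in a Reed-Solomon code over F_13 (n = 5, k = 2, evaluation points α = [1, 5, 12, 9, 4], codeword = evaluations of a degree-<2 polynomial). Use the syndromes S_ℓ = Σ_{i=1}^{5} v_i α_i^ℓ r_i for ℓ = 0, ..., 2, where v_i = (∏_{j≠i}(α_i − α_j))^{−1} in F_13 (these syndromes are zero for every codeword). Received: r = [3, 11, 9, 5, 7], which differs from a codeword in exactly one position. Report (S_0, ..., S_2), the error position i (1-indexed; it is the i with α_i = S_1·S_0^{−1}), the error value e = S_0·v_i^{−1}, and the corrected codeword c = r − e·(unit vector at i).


S = (9, 6, 4), error at position 2, error magnitude e = 7, c = [3, 4, 9, 5, 7].

Step 1: column multipliers v_i = (∏_{j≠i}(α_i − α_j))^{−1} mod 13.
  i = 1 (α = 1): (1−5)(1−12)(1−9)(1−4) = (−4)·(−11)·(−8)·(−3) = 1056 ≡ 3, so v_1 = 3^{−1} = 9 (mod 13).
  i = 2 (α = 5): (5−1)(5−12)(5−9)(5−4) = 4·(−7)·(−4)·1 = 112 ≡ 8, so v_2 = 8^{−1} = 5 (mod 13).
  i = 3 (α = 12): (12−1)(12−5)(12−9)(12−4) = 11·7·3·8 = 1848 ≡ 2, so v_3 = 2^{−1} = 7 (mod 13).
  i = 4 (α = 9): (9−1)(9−5)(9−12)(9−4) = 8·4·(−3)·5 = −480 ≡ 1, so v_4 = 1^{−1} = 1 (mod 13).
  i = 5 (α = 4): (4−1)(4−5)(4−12)(4−9) = 3·(−1)·(−8)·(−5) = −120 ≡ 10, so v_5 = 10^{−1} = 4 (mod 13).
  v = [9, 5, 7, 1, 4].
Step 2: syndromes of r = [3, 11, 9, 5, 7] (all sums mod 13).
  S_0 = Σ v_i r_i = 9·3 + 5·11 + 7·9 + 1·5 + 4·7 = 178 ≡ 9.
  S_1 = Σ v_i α_i r_i = 9·1·3 + 5·5·11 + 7·12·9 + 1·9·5 + 4·4·7 = 1215 ≡ 6.
  α_i^2 mod 13 = [1, 12, 1, 3, 3].
  S_2 = Σ v_i α_i^2 r_i = 9·1·3 + 5·12·11 + 7·1·9 + 1·3·5 + 4·3·7 = 849 ≡ 4.
  S = (9, 6, 4) ≠ 0, so r is not a codeword (an error is present).
Step 3: locate the error. For a single error e at position i, S_ℓ = v_i·e·α_i^ℓ, so α_err = S_1/S_0.
  S_0^{−1} = 9^{−1} = 3 (mod 13), so α_err = 6·3 = 18 ≡ 5 = α_2. Error position i = 2.
  Consistency check: S_2/S_1 = 4·11 = 44 ≡ 5 = α_err ✓ (single-error assumption holds).
Step 4: error magnitude e = S_0/v_2 = S_0·∏_{j≠2}(α_2 − α_j) = 9·8 = 72 ≡ 7 (mod 13).
Step 5: correct position 2: c_2 = r_2 − e = 11 − 7 ≡ 4 (mod 13). Hence c = [3, 4, 9, 5, 7].
  Check: interpolating c through the α_i gives m(x) = 6 + 10·x (degree < 2) with m(α_i) = c_i for every i, so c is indeed a codeword.


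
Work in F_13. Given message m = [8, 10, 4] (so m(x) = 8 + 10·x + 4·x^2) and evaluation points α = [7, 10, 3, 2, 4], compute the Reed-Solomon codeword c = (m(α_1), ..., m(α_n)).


c = [1, 1, 9, 5, 8]

Message polynomial: m(x) = 8 + 10·x + 4·x^2 (mod 13).
For each evaluation point α_i, compute m(α_i) mod 13:
  α_1 = 7: Horner steps 4 → 12 → 1, so m(7) = 1.
  α_2 = 10: Horner steps 4 → 11 → 1, so m(10) = 1.
  α_3 = 3: Horner steps 4 → 9 → 9, so m(3) = 9.
  α_4 = 2: Horner steps 4 → 5 → 5, so m(2) = 5.
  α_5 = 4: Horner steps 4 → 0 → 8, so m(4) = 8.
Codeword c = [1, 1, 9, 5, 8] ∈ F_13^5.


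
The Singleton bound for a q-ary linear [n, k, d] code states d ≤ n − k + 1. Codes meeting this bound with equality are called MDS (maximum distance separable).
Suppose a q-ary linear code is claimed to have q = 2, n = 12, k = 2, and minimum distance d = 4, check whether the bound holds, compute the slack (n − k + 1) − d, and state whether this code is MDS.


Singleton RHS = n − k + 1 = 11, slack = 7, bound satisfied, not MDS.

Singleton bound: d ≤ n − k + 1.
Here n = 12, k = 2, so n − k + 1 = 11.
Given d = 4, check d ≤ 11: YES.
Slack = (n − k + 1) − d = 7.
The code is NOT MDS (slack = 7 > 0).
Description: the claimed parameters are [12, 2, 4]_2; such a code would be non-MDS.


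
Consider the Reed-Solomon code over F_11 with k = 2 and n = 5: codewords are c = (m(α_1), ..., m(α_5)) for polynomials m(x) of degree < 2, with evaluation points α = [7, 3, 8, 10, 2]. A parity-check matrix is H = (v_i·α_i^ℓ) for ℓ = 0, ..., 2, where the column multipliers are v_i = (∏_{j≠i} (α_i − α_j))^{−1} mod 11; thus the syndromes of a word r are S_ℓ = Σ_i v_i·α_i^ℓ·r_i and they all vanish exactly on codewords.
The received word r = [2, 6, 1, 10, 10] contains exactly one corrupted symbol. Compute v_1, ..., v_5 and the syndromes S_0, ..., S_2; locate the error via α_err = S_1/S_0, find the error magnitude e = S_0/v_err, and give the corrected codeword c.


S = (4, 8, 5), error at position 5, error magnitude e = 3, c = [2, 6, 1, 10, 7].

Step 1: column multipliers v_i = (∏_{j≠i}(α_i − α_j))^{−1} mod 11.
  i = 1 (α = 7): (7−3)(7−8)(7−10)(7−2) = 4·(−1)·(−3)·5 = 60 ≡ 5, so v_1 = 5^{−1} = 9 (mod 11).
  i = 2 (α = 3): (3−7)(3−8)(3−10)(3−2) = (−4)·(−5)·(−7)·1 = −140 ≡ 3, so v_2 = 3^{−1} = 4 (mod 11).
  i = 3 (α = 8): (8−7)(8−3)(8−10)(8−2) = 1·5·(−2)·6 = −60 ≡ 6, so v_3 = 6^{−1} = 2 (mod 11).
  i = 4 (α = 10): (10−7)(10−3)(10−8)(10−2) = 3·7·2·8 = 336 ≡ 6, so v_4 = 6^{−1} = 2 (mod 11).
  i = 5 (α = 2): (2−7)(2−3)(2−8)(2−10) = (−5)·(−1)·(−6)·(−8) = 240 ≡ 9, so v_5 = 9^{−1} = 5 (mod 11).
  v = [9, 4, 2, 2, 5].
Step 2: syndromes of r = [2, 6, 1, 10, 10] (all sums mod 11).
  S_0 = Σ v_i r_i = 9·2 + 4·6 + 2·1 + 2·10 + 5·10 = 114 ≡ 4.
  S_1 = Σ v_i α_i r_i = 9·7·2 + 4·3·6 + 2·8·1 + 2·10·10 + 5·2·10 = 514 ≡ 8.
  α_i^2 mod 11 = [5, 9, 9, 1, 4].
  S_2 = Σ v_i α_i^2 r_i = 9·5·2 + 4·9·6 + 2·9·1 + 2·1·10 + 5·4·10 = 544 ≡ 5.
  S = (4, 8, 5) ≠ 0, so r is not a codeword (an error is present).
Step 3: locate the error. For a single error e at position i, S_ℓ = v_i·e·α_i^ℓ, so α_err = S_1/S_0.
  S_0^{−1} = 4^{−1} = 3 (mod 11), so α_err = 8·3 = 24 ≡ 2 = α_5. Error position i = 5.
  Consistency check: S_2/S_1 = 5·7 = 35 ≡ 2 = α_err ✓ (single-error assumption holds).
Step 4: error magnitude e = S_0/v_5 = S_0·∏_{j≠5}(α_5 − α_j) = 4·9 = 36 ≡ 3 (mod 11).
Step 5: correct position 5: c_5 = r_5 − e = 10 − 3 ≡ 7 (mod 11). Hence c = [2, 6, 1, 10, 7].
  Check: interpolating c through the α_i gives m(x) = 9 + 10·x (degree < 2) with m(α_i) = c_i for every i, so c is indeed a codeword.


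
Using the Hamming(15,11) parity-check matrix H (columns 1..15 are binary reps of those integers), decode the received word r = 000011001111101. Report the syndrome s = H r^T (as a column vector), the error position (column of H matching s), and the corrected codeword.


s = (0, 1, 0, 1)^T, error position = 5, corrected codeword c = 000001001111101

Compute s = H r^T mod 2 one row at a time:
  s_1 = 0 + 1 + 1 + 1 + 1 + 1 + 0 + 1 = 6 ≡ 0 (mod 2).
  s_2 = 0 + 1 + 1 + 0 + 1 + 1 + 0 + 1 = 5 ≡ 1 (mod 2).
  s_3 = 0 + 0 + 1 + 0 + 1 + 1 + 0 + 1 = 4 ≡ 0 (mod 2).
  s_4 = 0 + 0 + 1 + 0 + 1 + 1 + 1 + 1 = 5 ≡ 1 (mod 2).
s = (0, 1, 0, 1)^T — this equals column 5 of H (binary 0101), so error is at position 5.
Correct: flip bit 5 of r = 000011001111101 to get c = 000001001111101.


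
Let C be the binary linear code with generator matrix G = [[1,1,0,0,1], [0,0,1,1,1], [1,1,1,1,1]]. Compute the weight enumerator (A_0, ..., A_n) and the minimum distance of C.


Weight distribution: A_0 = 1, A_1 = 1, A_2 = 2, A_3 = 2, A_4 = 1, A_5 = 1. Minimum distance d = 1.

Enumerate all 2^3 = 8 messages m ∈ F_2^3.
For each, compute codeword c = mG in F_2^5, then tally its weight.
  m = 000 → c = 00000, weight = 0.
  m = 100 → c = 11001, weight = 3.
  m = 010 → c = 00111, weight = 3.
  m = 110 → c = 11110, weight = 4.
  m = 001 → c = 11111, weight = 5.
  m = 101 → c = 00110, weight = 2.
  m = 011 → c = 11000, weight = 2.
  m = 111 → c = 00001, weight = 1.
Tally weights:
  weight 0: 1 codewords.
  weight 1: 1 codewords.
  weight 2: 2 codewords.
  weight 3: 2 codewords.
  weight 4: 1 codewords.
  weight 5: 1 codewords.
Minimum distance d = smallest w > 0 with A_w > 0 = 1.
Sanity: Σ A_w = 8 = 2^3 = 8 ✓.


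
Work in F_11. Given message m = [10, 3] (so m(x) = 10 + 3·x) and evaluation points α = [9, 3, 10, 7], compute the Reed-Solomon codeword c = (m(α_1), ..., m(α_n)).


c = [4, 8, 7, 9]

Message polynomial: m(x) = 10 + 3·x (mod 11).
For each evaluation point α_i, compute m(α_i) mod 11:
  α_1 = 9: Horner steps 3 → 4, so m(9) = 4.
  α_2 = 3: Horner steps 3 → 8, so m(3) = 8.
  α_3 = 10: Horner steps 3 → 7, so m(10) = 7.
  α_4 = 7: Horner steps 3 → 9, so m(7) = 9.
Codeword c = [4, 8, 7, 9] ∈ F_11^4.
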